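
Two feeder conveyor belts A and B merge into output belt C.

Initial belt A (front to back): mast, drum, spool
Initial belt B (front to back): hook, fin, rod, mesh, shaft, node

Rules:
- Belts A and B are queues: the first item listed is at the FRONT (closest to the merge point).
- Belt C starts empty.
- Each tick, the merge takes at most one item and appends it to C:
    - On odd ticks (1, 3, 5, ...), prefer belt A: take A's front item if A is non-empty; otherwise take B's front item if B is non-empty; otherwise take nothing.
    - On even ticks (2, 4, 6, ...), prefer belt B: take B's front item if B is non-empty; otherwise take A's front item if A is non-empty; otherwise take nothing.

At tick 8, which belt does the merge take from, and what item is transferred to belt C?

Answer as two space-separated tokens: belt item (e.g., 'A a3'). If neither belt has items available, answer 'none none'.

Answer: B shaft

Derivation:
Tick 1: prefer A, take mast from A; A=[drum,spool] B=[hook,fin,rod,mesh,shaft,node] C=[mast]
Tick 2: prefer B, take hook from B; A=[drum,spool] B=[fin,rod,mesh,shaft,node] C=[mast,hook]
Tick 3: prefer A, take drum from A; A=[spool] B=[fin,rod,mesh,shaft,node] C=[mast,hook,drum]
Tick 4: prefer B, take fin from B; A=[spool] B=[rod,mesh,shaft,node] C=[mast,hook,drum,fin]
Tick 5: prefer A, take spool from A; A=[-] B=[rod,mesh,shaft,node] C=[mast,hook,drum,fin,spool]
Tick 6: prefer B, take rod from B; A=[-] B=[mesh,shaft,node] C=[mast,hook,drum,fin,spool,rod]
Tick 7: prefer A, take mesh from B; A=[-] B=[shaft,node] C=[mast,hook,drum,fin,spool,rod,mesh]
Tick 8: prefer B, take shaft from B; A=[-] B=[node] C=[mast,hook,drum,fin,spool,rod,mesh,shaft]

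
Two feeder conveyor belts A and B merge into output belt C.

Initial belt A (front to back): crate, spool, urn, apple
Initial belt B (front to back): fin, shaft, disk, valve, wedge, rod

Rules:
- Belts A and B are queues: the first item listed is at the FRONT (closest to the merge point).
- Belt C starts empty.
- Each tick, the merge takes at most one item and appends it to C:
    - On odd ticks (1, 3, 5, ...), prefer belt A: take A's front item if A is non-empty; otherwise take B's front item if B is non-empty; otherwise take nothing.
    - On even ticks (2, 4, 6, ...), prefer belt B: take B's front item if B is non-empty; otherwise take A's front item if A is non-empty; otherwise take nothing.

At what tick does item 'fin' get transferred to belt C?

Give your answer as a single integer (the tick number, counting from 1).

Tick 1: prefer A, take crate from A; A=[spool,urn,apple] B=[fin,shaft,disk,valve,wedge,rod] C=[crate]
Tick 2: prefer B, take fin from B; A=[spool,urn,apple] B=[shaft,disk,valve,wedge,rod] C=[crate,fin]

Answer: 2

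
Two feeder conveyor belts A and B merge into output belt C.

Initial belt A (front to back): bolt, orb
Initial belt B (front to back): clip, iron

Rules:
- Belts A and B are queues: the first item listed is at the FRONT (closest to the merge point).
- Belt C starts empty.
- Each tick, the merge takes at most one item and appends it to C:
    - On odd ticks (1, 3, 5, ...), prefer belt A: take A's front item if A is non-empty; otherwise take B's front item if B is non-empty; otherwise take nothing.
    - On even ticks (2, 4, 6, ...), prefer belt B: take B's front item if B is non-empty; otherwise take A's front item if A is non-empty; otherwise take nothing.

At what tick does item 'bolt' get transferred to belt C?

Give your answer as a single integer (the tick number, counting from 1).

Tick 1: prefer A, take bolt from A; A=[orb] B=[clip,iron] C=[bolt]

Answer: 1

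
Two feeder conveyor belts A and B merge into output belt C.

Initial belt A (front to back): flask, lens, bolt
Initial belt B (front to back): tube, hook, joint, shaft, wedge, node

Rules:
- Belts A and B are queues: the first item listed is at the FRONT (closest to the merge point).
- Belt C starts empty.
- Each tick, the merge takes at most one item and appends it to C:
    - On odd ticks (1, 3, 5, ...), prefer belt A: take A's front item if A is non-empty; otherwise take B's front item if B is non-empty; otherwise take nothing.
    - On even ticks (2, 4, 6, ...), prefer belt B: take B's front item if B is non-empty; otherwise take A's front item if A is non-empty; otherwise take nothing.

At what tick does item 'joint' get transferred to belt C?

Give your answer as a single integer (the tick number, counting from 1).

Answer: 6

Derivation:
Tick 1: prefer A, take flask from A; A=[lens,bolt] B=[tube,hook,joint,shaft,wedge,node] C=[flask]
Tick 2: prefer B, take tube from B; A=[lens,bolt] B=[hook,joint,shaft,wedge,node] C=[flask,tube]
Tick 3: prefer A, take lens from A; A=[bolt] B=[hook,joint,shaft,wedge,node] C=[flask,tube,lens]
Tick 4: prefer B, take hook from B; A=[bolt] B=[joint,shaft,wedge,node] C=[flask,tube,lens,hook]
Tick 5: prefer A, take bolt from A; A=[-] B=[joint,shaft,wedge,node] C=[flask,tube,lens,hook,bolt]
Tick 6: prefer B, take joint from B; A=[-] B=[shaft,wedge,node] C=[flask,tube,lens,hook,bolt,joint]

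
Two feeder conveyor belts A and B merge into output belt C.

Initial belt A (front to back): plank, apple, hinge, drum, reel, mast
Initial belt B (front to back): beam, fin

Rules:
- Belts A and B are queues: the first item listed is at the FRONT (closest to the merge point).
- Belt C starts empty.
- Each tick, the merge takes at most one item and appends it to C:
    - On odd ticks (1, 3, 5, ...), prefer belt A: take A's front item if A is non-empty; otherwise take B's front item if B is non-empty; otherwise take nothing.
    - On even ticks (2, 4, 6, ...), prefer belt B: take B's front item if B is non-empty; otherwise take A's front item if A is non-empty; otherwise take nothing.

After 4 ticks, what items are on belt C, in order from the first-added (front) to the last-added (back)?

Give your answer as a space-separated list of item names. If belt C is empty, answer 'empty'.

Tick 1: prefer A, take plank from A; A=[apple,hinge,drum,reel,mast] B=[beam,fin] C=[plank]
Tick 2: prefer B, take beam from B; A=[apple,hinge,drum,reel,mast] B=[fin] C=[plank,beam]
Tick 3: prefer A, take apple from A; A=[hinge,drum,reel,mast] B=[fin] C=[plank,beam,apple]
Tick 4: prefer B, take fin from B; A=[hinge,drum,reel,mast] B=[-] C=[plank,beam,apple,fin]

Answer: plank beam apple fin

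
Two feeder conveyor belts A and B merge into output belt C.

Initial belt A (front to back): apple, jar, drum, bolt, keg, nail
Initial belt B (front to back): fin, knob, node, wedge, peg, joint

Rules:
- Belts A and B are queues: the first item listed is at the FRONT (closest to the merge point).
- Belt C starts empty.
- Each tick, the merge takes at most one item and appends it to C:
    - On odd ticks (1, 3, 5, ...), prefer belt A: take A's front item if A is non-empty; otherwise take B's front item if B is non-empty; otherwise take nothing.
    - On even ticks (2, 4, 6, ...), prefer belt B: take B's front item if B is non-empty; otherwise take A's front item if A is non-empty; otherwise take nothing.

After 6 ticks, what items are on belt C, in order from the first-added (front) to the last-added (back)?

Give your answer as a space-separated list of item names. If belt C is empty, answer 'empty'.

Tick 1: prefer A, take apple from A; A=[jar,drum,bolt,keg,nail] B=[fin,knob,node,wedge,peg,joint] C=[apple]
Tick 2: prefer B, take fin from B; A=[jar,drum,bolt,keg,nail] B=[knob,node,wedge,peg,joint] C=[apple,fin]
Tick 3: prefer A, take jar from A; A=[drum,bolt,keg,nail] B=[knob,node,wedge,peg,joint] C=[apple,fin,jar]
Tick 4: prefer B, take knob from B; A=[drum,bolt,keg,nail] B=[node,wedge,peg,joint] C=[apple,fin,jar,knob]
Tick 5: prefer A, take drum from A; A=[bolt,keg,nail] B=[node,wedge,peg,joint] C=[apple,fin,jar,knob,drum]
Tick 6: prefer B, take node from B; A=[bolt,keg,nail] B=[wedge,peg,joint] C=[apple,fin,jar,knob,drum,node]

Answer: apple fin jar knob drum node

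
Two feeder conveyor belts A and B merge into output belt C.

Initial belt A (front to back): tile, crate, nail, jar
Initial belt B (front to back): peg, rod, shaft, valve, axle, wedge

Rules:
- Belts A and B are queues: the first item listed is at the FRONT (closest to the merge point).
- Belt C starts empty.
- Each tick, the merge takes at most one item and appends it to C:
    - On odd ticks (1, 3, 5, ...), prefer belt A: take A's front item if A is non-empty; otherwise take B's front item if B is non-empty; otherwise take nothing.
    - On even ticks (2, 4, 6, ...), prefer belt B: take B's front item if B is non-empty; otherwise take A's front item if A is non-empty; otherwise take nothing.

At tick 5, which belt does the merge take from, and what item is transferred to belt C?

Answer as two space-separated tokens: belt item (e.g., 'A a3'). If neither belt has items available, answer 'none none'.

Answer: A nail

Derivation:
Tick 1: prefer A, take tile from A; A=[crate,nail,jar] B=[peg,rod,shaft,valve,axle,wedge] C=[tile]
Tick 2: prefer B, take peg from B; A=[crate,nail,jar] B=[rod,shaft,valve,axle,wedge] C=[tile,peg]
Tick 3: prefer A, take crate from A; A=[nail,jar] B=[rod,shaft,valve,axle,wedge] C=[tile,peg,crate]
Tick 4: prefer B, take rod from B; A=[nail,jar] B=[shaft,valve,axle,wedge] C=[tile,peg,crate,rod]
Tick 5: prefer A, take nail from A; A=[jar] B=[shaft,valve,axle,wedge] C=[tile,peg,crate,rod,nail]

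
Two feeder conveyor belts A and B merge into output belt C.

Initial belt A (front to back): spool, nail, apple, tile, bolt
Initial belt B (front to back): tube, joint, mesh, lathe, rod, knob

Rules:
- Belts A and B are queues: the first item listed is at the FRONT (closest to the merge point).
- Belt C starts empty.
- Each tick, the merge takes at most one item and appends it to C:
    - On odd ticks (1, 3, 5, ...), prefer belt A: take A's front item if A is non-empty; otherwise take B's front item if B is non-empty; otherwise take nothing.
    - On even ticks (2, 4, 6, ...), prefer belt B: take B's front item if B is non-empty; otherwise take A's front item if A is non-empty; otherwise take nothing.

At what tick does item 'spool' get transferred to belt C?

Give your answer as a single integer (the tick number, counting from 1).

Tick 1: prefer A, take spool from A; A=[nail,apple,tile,bolt] B=[tube,joint,mesh,lathe,rod,knob] C=[spool]

Answer: 1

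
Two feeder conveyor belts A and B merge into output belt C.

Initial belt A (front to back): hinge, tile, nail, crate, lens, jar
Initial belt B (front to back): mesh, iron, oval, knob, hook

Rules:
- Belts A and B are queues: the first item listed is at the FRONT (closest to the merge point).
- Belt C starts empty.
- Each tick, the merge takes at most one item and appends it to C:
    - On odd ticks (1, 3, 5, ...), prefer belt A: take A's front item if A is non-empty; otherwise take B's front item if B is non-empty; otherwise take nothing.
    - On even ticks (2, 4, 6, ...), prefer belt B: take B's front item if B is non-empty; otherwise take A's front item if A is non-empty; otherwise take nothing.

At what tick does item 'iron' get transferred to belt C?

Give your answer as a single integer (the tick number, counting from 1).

Tick 1: prefer A, take hinge from A; A=[tile,nail,crate,lens,jar] B=[mesh,iron,oval,knob,hook] C=[hinge]
Tick 2: prefer B, take mesh from B; A=[tile,nail,crate,lens,jar] B=[iron,oval,knob,hook] C=[hinge,mesh]
Tick 3: prefer A, take tile from A; A=[nail,crate,lens,jar] B=[iron,oval,knob,hook] C=[hinge,mesh,tile]
Tick 4: prefer B, take iron from B; A=[nail,crate,lens,jar] B=[oval,knob,hook] C=[hinge,mesh,tile,iron]

Answer: 4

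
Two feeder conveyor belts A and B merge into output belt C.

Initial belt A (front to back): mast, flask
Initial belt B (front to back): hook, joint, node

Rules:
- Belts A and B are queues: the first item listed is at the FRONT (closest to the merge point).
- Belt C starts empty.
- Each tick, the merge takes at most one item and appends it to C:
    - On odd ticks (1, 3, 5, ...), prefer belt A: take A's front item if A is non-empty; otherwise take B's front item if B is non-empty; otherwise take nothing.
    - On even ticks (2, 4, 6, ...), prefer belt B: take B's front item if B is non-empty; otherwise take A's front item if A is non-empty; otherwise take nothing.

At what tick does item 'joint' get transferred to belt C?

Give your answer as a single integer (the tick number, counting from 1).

Tick 1: prefer A, take mast from A; A=[flask] B=[hook,joint,node] C=[mast]
Tick 2: prefer B, take hook from B; A=[flask] B=[joint,node] C=[mast,hook]
Tick 3: prefer A, take flask from A; A=[-] B=[joint,node] C=[mast,hook,flask]
Tick 4: prefer B, take joint from B; A=[-] B=[node] C=[mast,hook,flask,joint]

Answer: 4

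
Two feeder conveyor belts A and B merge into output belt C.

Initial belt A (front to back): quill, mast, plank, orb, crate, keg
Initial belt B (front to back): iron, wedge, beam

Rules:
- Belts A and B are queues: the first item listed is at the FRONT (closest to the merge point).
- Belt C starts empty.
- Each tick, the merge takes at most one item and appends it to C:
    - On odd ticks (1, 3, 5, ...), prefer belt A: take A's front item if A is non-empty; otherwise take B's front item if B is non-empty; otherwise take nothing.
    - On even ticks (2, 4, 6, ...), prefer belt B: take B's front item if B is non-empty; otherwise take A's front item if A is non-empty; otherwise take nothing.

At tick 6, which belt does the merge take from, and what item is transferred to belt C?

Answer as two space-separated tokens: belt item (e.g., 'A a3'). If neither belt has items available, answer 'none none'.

Answer: B beam

Derivation:
Tick 1: prefer A, take quill from A; A=[mast,plank,orb,crate,keg] B=[iron,wedge,beam] C=[quill]
Tick 2: prefer B, take iron from B; A=[mast,plank,orb,crate,keg] B=[wedge,beam] C=[quill,iron]
Tick 3: prefer A, take mast from A; A=[plank,orb,crate,keg] B=[wedge,beam] C=[quill,iron,mast]
Tick 4: prefer B, take wedge from B; A=[plank,orb,crate,keg] B=[beam] C=[quill,iron,mast,wedge]
Tick 5: prefer A, take plank from A; A=[orb,crate,keg] B=[beam] C=[quill,iron,mast,wedge,plank]
Tick 6: prefer B, take beam from B; A=[orb,crate,keg] B=[-] C=[quill,iron,mast,wedge,plank,beam]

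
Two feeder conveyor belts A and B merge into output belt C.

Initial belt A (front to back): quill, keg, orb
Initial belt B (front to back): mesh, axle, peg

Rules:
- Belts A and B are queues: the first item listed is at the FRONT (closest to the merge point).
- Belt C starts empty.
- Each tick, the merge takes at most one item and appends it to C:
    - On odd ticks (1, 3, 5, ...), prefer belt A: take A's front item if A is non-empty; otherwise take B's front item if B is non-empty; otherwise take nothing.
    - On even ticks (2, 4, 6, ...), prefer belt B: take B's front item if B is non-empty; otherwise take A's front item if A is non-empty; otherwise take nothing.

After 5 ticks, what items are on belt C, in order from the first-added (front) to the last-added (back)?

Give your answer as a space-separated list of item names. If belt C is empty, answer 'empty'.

Tick 1: prefer A, take quill from A; A=[keg,orb] B=[mesh,axle,peg] C=[quill]
Tick 2: prefer B, take mesh from B; A=[keg,orb] B=[axle,peg] C=[quill,mesh]
Tick 3: prefer A, take keg from A; A=[orb] B=[axle,peg] C=[quill,mesh,keg]
Tick 4: prefer B, take axle from B; A=[orb] B=[peg] C=[quill,mesh,keg,axle]
Tick 5: prefer A, take orb from A; A=[-] B=[peg] C=[quill,mesh,keg,axle,orb]

Answer: quill mesh keg axle orb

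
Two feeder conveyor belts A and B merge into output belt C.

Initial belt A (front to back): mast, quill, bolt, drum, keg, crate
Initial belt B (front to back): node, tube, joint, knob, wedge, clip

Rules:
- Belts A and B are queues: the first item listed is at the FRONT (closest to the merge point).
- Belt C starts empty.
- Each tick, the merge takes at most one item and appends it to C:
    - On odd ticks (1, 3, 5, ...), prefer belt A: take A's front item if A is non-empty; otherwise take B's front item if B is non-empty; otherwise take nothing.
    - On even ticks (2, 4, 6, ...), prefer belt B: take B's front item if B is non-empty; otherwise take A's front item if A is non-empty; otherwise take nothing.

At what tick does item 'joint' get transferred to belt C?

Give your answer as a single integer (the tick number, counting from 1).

Answer: 6

Derivation:
Tick 1: prefer A, take mast from A; A=[quill,bolt,drum,keg,crate] B=[node,tube,joint,knob,wedge,clip] C=[mast]
Tick 2: prefer B, take node from B; A=[quill,bolt,drum,keg,crate] B=[tube,joint,knob,wedge,clip] C=[mast,node]
Tick 3: prefer A, take quill from A; A=[bolt,drum,keg,crate] B=[tube,joint,knob,wedge,clip] C=[mast,node,quill]
Tick 4: prefer B, take tube from B; A=[bolt,drum,keg,crate] B=[joint,knob,wedge,clip] C=[mast,node,quill,tube]
Tick 5: prefer A, take bolt from A; A=[drum,keg,crate] B=[joint,knob,wedge,clip] C=[mast,node,quill,tube,bolt]
Tick 6: prefer B, take joint from B; A=[drum,keg,crate] B=[knob,wedge,clip] C=[mast,node,quill,tube,bolt,joint]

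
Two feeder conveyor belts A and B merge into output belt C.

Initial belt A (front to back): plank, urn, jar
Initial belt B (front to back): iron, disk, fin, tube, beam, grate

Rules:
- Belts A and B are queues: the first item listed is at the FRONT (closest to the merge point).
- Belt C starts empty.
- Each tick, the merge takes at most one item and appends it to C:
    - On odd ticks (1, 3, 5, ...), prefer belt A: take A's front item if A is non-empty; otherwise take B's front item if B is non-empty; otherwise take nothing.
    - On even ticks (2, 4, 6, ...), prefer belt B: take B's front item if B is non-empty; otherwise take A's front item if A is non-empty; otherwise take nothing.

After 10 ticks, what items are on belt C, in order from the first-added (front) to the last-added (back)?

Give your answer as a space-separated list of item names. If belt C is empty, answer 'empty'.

Answer: plank iron urn disk jar fin tube beam grate

Derivation:
Tick 1: prefer A, take plank from A; A=[urn,jar] B=[iron,disk,fin,tube,beam,grate] C=[plank]
Tick 2: prefer B, take iron from B; A=[urn,jar] B=[disk,fin,tube,beam,grate] C=[plank,iron]
Tick 3: prefer A, take urn from A; A=[jar] B=[disk,fin,tube,beam,grate] C=[plank,iron,urn]
Tick 4: prefer B, take disk from B; A=[jar] B=[fin,tube,beam,grate] C=[plank,iron,urn,disk]
Tick 5: prefer A, take jar from A; A=[-] B=[fin,tube,beam,grate] C=[plank,iron,urn,disk,jar]
Tick 6: prefer B, take fin from B; A=[-] B=[tube,beam,grate] C=[plank,iron,urn,disk,jar,fin]
Tick 7: prefer A, take tube from B; A=[-] B=[beam,grate] C=[plank,iron,urn,disk,jar,fin,tube]
Tick 8: prefer B, take beam from B; A=[-] B=[grate] C=[plank,iron,urn,disk,jar,fin,tube,beam]
Tick 9: prefer A, take grate from B; A=[-] B=[-] C=[plank,iron,urn,disk,jar,fin,tube,beam,grate]
Tick 10: prefer B, both empty, nothing taken; A=[-] B=[-] C=[plank,iron,urn,disk,jar,fin,tube,beam,grate]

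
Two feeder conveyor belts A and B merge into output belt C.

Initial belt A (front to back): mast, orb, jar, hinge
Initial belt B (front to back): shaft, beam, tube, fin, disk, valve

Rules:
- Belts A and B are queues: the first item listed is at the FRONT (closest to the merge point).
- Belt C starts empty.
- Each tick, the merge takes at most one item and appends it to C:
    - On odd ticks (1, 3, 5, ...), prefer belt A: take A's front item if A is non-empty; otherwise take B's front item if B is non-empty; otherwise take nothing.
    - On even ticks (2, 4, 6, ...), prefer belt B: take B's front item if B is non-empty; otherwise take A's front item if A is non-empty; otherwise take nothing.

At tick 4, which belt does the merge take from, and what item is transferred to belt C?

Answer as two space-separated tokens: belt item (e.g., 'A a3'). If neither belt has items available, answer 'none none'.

Tick 1: prefer A, take mast from A; A=[orb,jar,hinge] B=[shaft,beam,tube,fin,disk,valve] C=[mast]
Tick 2: prefer B, take shaft from B; A=[orb,jar,hinge] B=[beam,tube,fin,disk,valve] C=[mast,shaft]
Tick 3: prefer A, take orb from A; A=[jar,hinge] B=[beam,tube,fin,disk,valve] C=[mast,shaft,orb]
Tick 4: prefer B, take beam from B; A=[jar,hinge] B=[tube,fin,disk,valve] C=[mast,shaft,orb,beam]

Answer: B beam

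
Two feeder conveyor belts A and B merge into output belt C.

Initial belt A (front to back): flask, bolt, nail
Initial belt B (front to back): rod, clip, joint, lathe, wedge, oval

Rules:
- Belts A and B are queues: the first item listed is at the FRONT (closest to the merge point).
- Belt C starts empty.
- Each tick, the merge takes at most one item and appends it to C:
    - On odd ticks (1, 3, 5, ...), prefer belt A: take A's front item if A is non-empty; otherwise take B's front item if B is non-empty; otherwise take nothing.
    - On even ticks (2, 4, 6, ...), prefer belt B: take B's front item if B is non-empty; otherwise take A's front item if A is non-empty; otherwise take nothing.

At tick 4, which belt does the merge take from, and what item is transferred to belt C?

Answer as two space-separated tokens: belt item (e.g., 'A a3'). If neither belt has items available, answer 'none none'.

Tick 1: prefer A, take flask from A; A=[bolt,nail] B=[rod,clip,joint,lathe,wedge,oval] C=[flask]
Tick 2: prefer B, take rod from B; A=[bolt,nail] B=[clip,joint,lathe,wedge,oval] C=[flask,rod]
Tick 3: prefer A, take bolt from A; A=[nail] B=[clip,joint,lathe,wedge,oval] C=[flask,rod,bolt]
Tick 4: prefer B, take clip from B; A=[nail] B=[joint,lathe,wedge,oval] C=[flask,rod,bolt,clip]

Answer: B clip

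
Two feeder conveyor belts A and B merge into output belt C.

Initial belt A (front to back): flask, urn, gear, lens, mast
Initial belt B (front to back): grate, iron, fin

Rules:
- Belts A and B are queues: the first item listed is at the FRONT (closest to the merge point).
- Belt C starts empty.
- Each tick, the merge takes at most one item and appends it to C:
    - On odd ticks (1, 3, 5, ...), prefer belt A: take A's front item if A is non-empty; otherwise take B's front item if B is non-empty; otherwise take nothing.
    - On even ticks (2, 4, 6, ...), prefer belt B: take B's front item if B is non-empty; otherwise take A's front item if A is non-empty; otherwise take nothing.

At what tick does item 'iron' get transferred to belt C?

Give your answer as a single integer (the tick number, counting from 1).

Tick 1: prefer A, take flask from A; A=[urn,gear,lens,mast] B=[grate,iron,fin] C=[flask]
Tick 2: prefer B, take grate from B; A=[urn,gear,lens,mast] B=[iron,fin] C=[flask,grate]
Tick 3: prefer A, take urn from A; A=[gear,lens,mast] B=[iron,fin] C=[flask,grate,urn]
Tick 4: prefer B, take iron from B; A=[gear,lens,mast] B=[fin] C=[flask,grate,urn,iron]

Answer: 4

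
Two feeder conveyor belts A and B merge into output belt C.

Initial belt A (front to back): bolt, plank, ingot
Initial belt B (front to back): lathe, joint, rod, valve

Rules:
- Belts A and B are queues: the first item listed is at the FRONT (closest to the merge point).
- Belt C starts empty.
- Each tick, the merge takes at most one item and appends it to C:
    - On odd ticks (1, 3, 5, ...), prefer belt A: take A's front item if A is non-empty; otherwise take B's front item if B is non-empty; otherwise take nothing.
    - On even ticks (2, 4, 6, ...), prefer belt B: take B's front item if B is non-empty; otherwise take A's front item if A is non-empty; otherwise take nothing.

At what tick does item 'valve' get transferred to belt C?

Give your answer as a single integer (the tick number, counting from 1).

Tick 1: prefer A, take bolt from A; A=[plank,ingot] B=[lathe,joint,rod,valve] C=[bolt]
Tick 2: prefer B, take lathe from B; A=[plank,ingot] B=[joint,rod,valve] C=[bolt,lathe]
Tick 3: prefer A, take plank from A; A=[ingot] B=[joint,rod,valve] C=[bolt,lathe,plank]
Tick 4: prefer B, take joint from B; A=[ingot] B=[rod,valve] C=[bolt,lathe,plank,joint]
Tick 5: prefer A, take ingot from A; A=[-] B=[rod,valve] C=[bolt,lathe,plank,joint,ingot]
Tick 6: prefer B, take rod from B; A=[-] B=[valve] C=[bolt,lathe,plank,joint,ingot,rod]
Tick 7: prefer A, take valve from B; A=[-] B=[-] C=[bolt,lathe,plank,joint,ingot,rod,valve]

Answer: 7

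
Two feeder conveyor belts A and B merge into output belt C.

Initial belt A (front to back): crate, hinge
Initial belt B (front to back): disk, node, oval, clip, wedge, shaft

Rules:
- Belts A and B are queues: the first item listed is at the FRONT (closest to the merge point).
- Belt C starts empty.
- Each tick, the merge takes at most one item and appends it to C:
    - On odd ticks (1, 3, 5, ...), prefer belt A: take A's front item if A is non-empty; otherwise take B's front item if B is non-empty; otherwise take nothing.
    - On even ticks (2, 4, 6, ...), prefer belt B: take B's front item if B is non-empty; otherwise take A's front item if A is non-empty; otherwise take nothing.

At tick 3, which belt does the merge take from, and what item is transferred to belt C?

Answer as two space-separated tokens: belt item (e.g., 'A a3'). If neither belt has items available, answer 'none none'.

Tick 1: prefer A, take crate from A; A=[hinge] B=[disk,node,oval,clip,wedge,shaft] C=[crate]
Tick 2: prefer B, take disk from B; A=[hinge] B=[node,oval,clip,wedge,shaft] C=[crate,disk]
Tick 3: prefer A, take hinge from A; A=[-] B=[node,oval,clip,wedge,shaft] C=[crate,disk,hinge]

Answer: A hinge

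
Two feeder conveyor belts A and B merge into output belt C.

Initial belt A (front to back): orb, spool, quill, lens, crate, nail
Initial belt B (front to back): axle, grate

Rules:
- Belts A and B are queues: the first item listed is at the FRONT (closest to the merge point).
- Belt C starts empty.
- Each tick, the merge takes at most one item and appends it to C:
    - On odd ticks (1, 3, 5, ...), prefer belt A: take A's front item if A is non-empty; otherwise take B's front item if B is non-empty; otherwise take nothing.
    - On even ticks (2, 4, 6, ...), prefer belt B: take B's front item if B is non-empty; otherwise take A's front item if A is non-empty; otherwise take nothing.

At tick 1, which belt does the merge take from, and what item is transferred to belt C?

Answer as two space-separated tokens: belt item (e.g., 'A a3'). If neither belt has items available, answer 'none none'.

Tick 1: prefer A, take orb from A; A=[spool,quill,lens,crate,nail] B=[axle,grate] C=[orb]

Answer: A orb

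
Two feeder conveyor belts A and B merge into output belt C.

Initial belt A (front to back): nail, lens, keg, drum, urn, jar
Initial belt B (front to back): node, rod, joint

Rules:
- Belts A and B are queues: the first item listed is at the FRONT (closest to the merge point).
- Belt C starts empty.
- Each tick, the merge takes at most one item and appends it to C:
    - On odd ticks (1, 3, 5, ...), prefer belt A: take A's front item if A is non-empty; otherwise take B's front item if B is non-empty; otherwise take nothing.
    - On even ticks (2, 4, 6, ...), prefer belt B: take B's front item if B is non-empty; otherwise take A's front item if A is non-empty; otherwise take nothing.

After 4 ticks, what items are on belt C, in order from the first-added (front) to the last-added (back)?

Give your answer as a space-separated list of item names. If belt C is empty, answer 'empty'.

Tick 1: prefer A, take nail from A; A=[lens,keg,drum,urn,jar] B=[node,rod,joint] C=[nail]
Tick 2: prefer B, take node from B; A=[lens,keg,drum,urn,jar] B=[rod,joint] C=[nail,node]
Tick 3: prefer A, take lens from A; A=[keg,drum,urn,jar] B=[rod,joint] C=[nail,node,lens]
Tick 4: prefer B, take rod from B; A=[keg,drum,urn,jar] B=[joint] C=[nail,node,lens,rod]

Answer: nail node lens rod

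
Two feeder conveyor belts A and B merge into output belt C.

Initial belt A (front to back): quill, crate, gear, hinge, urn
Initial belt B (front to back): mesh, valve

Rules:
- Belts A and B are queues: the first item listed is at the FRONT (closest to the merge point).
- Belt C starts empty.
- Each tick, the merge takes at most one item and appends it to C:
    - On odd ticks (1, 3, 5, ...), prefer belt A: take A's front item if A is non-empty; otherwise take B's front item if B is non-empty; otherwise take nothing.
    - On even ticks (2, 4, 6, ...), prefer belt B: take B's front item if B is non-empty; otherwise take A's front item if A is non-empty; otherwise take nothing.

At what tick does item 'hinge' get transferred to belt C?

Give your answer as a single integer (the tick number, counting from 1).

Tick 1: prefer A, take quill from A; A=[crate,gear,hinge,urn] B=[mesh,valve] C=[quill]
Tick 2: prefer B, take mesh from B; A=[crate,gear,hinge,urn] B=[valve] C=[quill,mesh]
Tick 3: prefer A, take crate from A; A=[gear,hinge,urn] B=[valve] C=[quill,mesh,crate]
Tick 4: prefer B, take valve from B; A=[gear,hinge,urn] B=[-] C=[quill,mesh,crate,valve]
Tick 5: prefer A, take gear from A; A=[hinge,urn] B=[-] C=[quill,mesh,crate,valve,gear]
Tick 6: prefer B, take hinge from A; A=[urn] B=[-] C=[quill,mesh,crate,valve,gear,hinge]

Answer: 6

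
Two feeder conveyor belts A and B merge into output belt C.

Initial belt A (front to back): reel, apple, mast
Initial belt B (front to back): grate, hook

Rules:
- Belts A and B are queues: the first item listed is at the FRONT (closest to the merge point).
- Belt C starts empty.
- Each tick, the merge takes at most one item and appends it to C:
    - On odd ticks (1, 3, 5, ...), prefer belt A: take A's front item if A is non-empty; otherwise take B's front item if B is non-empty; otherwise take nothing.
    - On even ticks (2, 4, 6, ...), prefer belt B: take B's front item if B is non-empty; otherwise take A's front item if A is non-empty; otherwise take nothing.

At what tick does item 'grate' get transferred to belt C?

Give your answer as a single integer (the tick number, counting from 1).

Answer: 2

Derivation:
Tick 1: prefer A, take reel from A; A=[apple,mast] B=[grate,hook] C=[reel]
Tick 2: prefer B, take grate from B; A=[apple,mast] B=[hook] C=[reel,grate]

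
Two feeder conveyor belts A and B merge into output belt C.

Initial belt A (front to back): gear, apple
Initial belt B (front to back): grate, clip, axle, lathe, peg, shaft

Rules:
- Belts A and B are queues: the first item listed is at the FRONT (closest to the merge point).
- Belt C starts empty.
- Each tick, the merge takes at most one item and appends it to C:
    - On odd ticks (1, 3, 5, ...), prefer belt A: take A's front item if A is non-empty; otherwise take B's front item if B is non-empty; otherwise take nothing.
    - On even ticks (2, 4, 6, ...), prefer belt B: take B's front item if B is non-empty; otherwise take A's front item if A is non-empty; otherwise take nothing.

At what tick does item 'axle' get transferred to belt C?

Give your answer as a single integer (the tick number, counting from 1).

Tick 1: prefer A, take gear from A; A=[apple] B=[grate,clip,axle,lathe,peg,shaft] C=[gear]
Tick 2: prefer B, take grate from B; A=[apple] B=[clip,axle,lathe,peg,shaft] C=[gear,grate]
Tick 3: prefer A, take apple from A; A=[-] B=[clip,axle,lathe,peg,shaft] C=[gear,grate,apple]
Tick 4: prefer B, take clip from B; A=[-] B=[axle,lathe,peg,shaft] C=[gear,grate,apple,clip]
Tick 5: prefer A, take axle from B; A=[-] B=[lathe,peg,shaft] C=[gear,grate,apple,clip,axle]

Answer: 5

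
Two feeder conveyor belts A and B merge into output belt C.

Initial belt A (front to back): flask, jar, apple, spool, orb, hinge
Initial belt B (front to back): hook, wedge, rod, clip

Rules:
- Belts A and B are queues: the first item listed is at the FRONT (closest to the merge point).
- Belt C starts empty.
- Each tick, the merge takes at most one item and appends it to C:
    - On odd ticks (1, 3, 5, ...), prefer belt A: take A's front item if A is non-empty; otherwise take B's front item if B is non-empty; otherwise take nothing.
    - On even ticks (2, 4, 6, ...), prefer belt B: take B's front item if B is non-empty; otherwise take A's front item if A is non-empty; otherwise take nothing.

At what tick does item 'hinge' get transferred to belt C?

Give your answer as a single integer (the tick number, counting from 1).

Tick 1: prefer A, take flask from A; A=[jar,apple,spool,orb,hinge] B=[hook,wedge,rod,clip] C=[flask]
Tick 2: prefer B, take hook from B; A=[jar,apple,spool,orb,hinge] B=[wedge,rod,clip] C=[flask,hook]
Tick 3: prefer A, take jar from A; A=[apple,spool,orb,hinge] B=[wedge,rod,clip] C=[flask,hook,jar]
Tick 4: prefer B, take wedge from B; A=[apple,spool,orb,hinge] B=[rod,clip] C=[flask,hook,jar,wedge]
Tick 5: prefer A, take apple from A; A=[spool,orb,hinge] B=[rod,clip] C=[flask,hook,jar,wedge,apple]
Tick 6: prefer B, take rod from B; A=[spool,orb,hinge] B=[clip] C=[flask,hook,jar,wedge,apple,rod]
Tick 7: prefer A, take spool from A; A=[orb,hinge] B=[clip] C=[flask,hook,jar,wedge,apple,rod,spool]
Tick 8: prefer B, take clip from B; A=[orb,hinge] B=[-] C=[flask,hook,jar,wedge,apple,rod,spool,clip]
Tick 9: prefer A, take orb from A; A=[hinge] B=[-] C=[flask,hook,jar,wedge,apple,rod,spool,clip,orb]
Tick 10: prefer B, take hinge from A; A=[-] B=[-] C=[flask,hook,jar,wedge,apple,rod,spool,clip,orb,hinge]

Answer: 10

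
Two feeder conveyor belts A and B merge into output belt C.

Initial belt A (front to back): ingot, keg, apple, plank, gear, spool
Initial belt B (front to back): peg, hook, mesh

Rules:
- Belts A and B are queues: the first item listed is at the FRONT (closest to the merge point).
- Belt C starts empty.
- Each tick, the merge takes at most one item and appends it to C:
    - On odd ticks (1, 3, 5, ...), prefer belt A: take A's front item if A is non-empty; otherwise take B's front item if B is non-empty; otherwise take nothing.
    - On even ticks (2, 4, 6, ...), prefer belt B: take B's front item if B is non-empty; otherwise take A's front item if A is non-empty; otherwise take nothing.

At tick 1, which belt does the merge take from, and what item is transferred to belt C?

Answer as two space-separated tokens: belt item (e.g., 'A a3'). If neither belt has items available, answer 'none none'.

Answer: A ingot

Derivation:
Tick 1: prefer A, take ingot from A; A=[keg,apple,plank,gear,spool] B=[peg,hook,mesh] C=[ingot]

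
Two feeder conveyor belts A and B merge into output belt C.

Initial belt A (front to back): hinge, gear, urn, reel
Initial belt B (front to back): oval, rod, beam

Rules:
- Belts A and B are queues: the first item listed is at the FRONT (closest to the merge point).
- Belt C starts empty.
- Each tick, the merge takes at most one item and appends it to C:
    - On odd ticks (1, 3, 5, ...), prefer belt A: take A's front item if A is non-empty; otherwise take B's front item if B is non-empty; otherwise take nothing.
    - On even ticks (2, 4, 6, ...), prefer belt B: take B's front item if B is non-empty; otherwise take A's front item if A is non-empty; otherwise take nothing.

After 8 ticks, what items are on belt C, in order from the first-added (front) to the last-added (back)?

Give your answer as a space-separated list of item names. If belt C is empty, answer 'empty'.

Answer: hinge oval gear rod urn beam reel

Derivation:
Tick 1: prefer A, take hinge from A; A=[gear,urn,reel] B=[oval,rod,beam] C=[hinge]
Tick 2: prefer B, take oval from B; A=[gear,urn,reel] B=[rod,beam] C=[hinge,oval]
Tick 3: prefer A, take gear from A; A=[urn,reel] B=[rod,beam] C=[hinge,oval,gear]
Tick 4: prefer B, take rod from B; A=[urn,reel] B=[beam] C=[hinge,oval,gear,rod]
Tick 5: prefer A, take urn from A; A=[reel] B=[beam] C=[hinge,oval,gear,rod,urn]
Tick 6: prefer B, take beam from B; A=[reel] B=[-] C=[hinge,oval,gear,rod,urn,beam]
Tick 7: prefer A, take reel from A; A=[-] B=[-] C=[hinge,oval,gear,rod,urn,beam,reel]
Tick 8: prefer B, both empty, nothing taken; A=[-] B=[-] C=[hinge,oval,gear,rod,urn,beam,reel]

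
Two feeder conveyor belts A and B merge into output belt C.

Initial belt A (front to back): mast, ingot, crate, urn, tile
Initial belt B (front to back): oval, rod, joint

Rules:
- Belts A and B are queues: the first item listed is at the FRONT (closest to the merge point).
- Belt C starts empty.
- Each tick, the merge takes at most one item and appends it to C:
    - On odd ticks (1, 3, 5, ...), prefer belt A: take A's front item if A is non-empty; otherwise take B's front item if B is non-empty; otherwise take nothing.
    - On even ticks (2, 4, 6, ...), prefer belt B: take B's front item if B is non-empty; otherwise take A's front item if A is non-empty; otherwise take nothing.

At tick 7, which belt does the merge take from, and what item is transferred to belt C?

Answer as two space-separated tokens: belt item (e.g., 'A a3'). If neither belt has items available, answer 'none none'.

Answer: A urn

Derivation:
Tick 1: prefer A, take mast from A; A=[ingot,crate,urn,tile] B=[oval,rod,joint] C=[mast]
Tick 2: prefer B, take oval from B; A=[ingot,crate,urn,tile] B=[rod,joint] C=[mast,oval]
Tick 3: prefer A, take ingot from A; A=[crate,urn,tile] B=[rod,joint] C=[mast,oval,ingot]
Tick 4: prefer B, take rod from B; A=[crate,urn,tile] B=[joint] C=[mast,oval,ingot,rod]
Tick 5: prefer A, take crate from A; A=[urn,tile] B=[joint] C=[mast,oval,ingot,rod,crate]
Tick 6: prefer B, take joint from B; A=[urn,tile] B=[-] C=[mast,oval,ingot,rod,crate,joint]
Tick 7: prefer A, take urn from A; A=[tile] B=[-] C=[mast,oval,ingot,rod,crate,joint,urn]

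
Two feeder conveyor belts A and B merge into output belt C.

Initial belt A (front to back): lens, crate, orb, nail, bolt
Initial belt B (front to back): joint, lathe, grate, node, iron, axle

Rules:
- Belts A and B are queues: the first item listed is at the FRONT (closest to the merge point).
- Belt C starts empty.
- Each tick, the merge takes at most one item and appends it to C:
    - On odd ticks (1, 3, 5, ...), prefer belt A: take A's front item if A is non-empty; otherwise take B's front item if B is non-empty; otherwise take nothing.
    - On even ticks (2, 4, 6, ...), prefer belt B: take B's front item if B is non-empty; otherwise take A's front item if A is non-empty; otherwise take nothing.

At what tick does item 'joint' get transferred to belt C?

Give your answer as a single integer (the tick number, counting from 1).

Tick 1: prefer A, take lens from A; A=[crate,orb,nail,bolt] B=[joint,lathe,grate,node,iron,axle] C=[lens]
Tick 2: prefer B, take joint from B; A=[crate,orb,nail,bolt] B=[lathe,grate,node,iron,axle] C=[lens,joint]

Answer: 2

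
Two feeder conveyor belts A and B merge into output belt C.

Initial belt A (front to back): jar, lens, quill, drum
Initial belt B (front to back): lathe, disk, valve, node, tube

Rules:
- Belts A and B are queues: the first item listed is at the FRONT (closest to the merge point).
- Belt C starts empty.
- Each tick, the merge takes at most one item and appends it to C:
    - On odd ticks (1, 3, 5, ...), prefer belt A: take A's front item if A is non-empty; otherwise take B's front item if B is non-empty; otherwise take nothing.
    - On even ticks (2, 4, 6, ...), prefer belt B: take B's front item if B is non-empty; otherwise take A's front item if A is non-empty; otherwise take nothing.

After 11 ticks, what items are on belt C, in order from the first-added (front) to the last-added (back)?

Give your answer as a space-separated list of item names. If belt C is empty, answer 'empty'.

Tick 1: prefer A, take jar from A; A=[lens,quill,drum] B=[lathe,disk,valve,node,tube] C=[jar]
Tick 2: prefer B, take lathe from B; A=[lens,quill,drum] B=[disk,valve,node,tube] C=[jar,lathe]
Tick 3: prefer A, take lens from A; A=[quill,drum] B=[disk,valve,node,tube] C=[jar,lathe,lens]
Tick 4: prefer B, take disk from B; A=[quill,drum] B=[valve,node,tube] C=[jar,lathe,lens,disk]
Tick 5: prefer A, take quill from A; A=[drum] B=[valve,node,tube] C=[jar,lathe,lens,disk,quill]
Tick 6: prefer B, take valve from B; A=[drum] B=[node,tube] C=[jar,lathe,lens,disk,quill,valve]
Tick 7: prefer A, take drum from A; A=[-] B=[node,tube] C=[jar,lathe,lens,disk,quill,valve,drum]
Tick 8: prefer B, take node from B; A=[-] B=[tube] C=[jar,lathe,lens,disk,quill,valve,drum,node]
Tick 9: prefer A, take tube from B; A=[-] B=[-] C=[jar,lathe,lens,disk,quill,valve,drum,node,tube]
Tick 10: prefer B, both empty, nothing taken; A=[-] B=[-] C=[jar,lathe,lens,disk,quill,valve,drum,node,tube]
Tick 11: prefer A, both empty, nothing taken; A=[-] B=[-] C=[jar,lathe,lens,disk,quill,valve,drum,node,tube]

Answer: jar lathe lens disk quill valve drum node tube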